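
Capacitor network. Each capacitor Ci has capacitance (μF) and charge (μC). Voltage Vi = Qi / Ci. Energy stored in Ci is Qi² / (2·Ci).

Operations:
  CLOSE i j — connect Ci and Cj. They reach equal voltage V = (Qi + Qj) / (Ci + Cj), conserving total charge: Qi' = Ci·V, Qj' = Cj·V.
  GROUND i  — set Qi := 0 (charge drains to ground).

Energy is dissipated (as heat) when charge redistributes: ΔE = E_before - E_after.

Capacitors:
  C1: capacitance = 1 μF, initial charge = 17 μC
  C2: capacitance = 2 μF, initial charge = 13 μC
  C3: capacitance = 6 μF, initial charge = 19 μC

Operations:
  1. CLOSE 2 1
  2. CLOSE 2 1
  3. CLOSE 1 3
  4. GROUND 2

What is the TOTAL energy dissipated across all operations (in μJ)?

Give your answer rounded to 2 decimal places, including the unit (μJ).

Answer: 156.76 μJ

Derivation:
Initial: C1(1μF, Q=17μC, V=17.00V), C2(2μF, Q=13μC, V=6.50V), C3(6μF, Q=19μC, V=3.17V)
Op 1: CLOSE 2-1: Q_total=30.00, C_total=3.00, V=10.00; Q2=20.00, Q1=10.00; dissipated=36.750
Op 2: CLOSE 2-1: Q_total=30.00, C_total=3.00, V=10.00; Q2=20.00, Q1=10.00; dissipated=0.000
Op 3: CLOSE 1-3: Q_total=29.00, C_total=7.00, V=4.14; Q1=4.14, Q3=24.86; dissipated=20.012
Op 4: GROUND 2: Q2=0; energy lost=100.000
Total dissipated: 156.762 μJ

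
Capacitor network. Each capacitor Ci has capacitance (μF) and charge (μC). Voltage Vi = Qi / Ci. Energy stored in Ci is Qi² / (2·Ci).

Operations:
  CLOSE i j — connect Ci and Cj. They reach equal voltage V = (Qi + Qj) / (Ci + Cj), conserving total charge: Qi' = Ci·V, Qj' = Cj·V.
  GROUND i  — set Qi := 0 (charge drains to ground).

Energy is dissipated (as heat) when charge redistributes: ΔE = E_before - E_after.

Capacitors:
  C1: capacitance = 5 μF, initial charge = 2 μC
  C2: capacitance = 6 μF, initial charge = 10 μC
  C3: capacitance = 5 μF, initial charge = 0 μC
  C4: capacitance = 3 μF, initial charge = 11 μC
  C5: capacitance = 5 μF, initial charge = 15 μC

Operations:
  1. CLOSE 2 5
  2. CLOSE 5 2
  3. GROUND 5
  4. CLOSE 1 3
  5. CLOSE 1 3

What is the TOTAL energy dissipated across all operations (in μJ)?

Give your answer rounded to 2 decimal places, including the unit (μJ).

Answer: 15.54 μJ

Derivation:
Initial: C1(5μF, Q=2μC, V=0.40V), C2(6μF, Q=10μC, V=1.67V), C3(5μF, Q=0μC, V=0.00V), C4(3μF, Q=11μC, V=3.67V), C5(5μF, Q=15μC, V=3.00V)
Op 1: CLOSE 2-5: Q_total=25.00, C_total=11.00, V=2.27; Q2=13.64, Q5=11.36; dissipated=2.424
Op 2: CLOSE 5-2: Q_total=25.00, C_total=11.00, V=2.27; Q5=11.36, Q2=13.64; dissipated=0.000
Op 3: GROUND 5: Q5=0; energy lost=12.913
Op 4: CLOSE 1-3: Q_total=2.00, C_total=10.00, V=0.20; Q1=1.00, Q3=1.00; dissipated=0.200
Op 5: CLOSE 1-3: Q_total=2.00, C_total=10.00, V=0.20; Q1=1.00, Q3=1.00; dissipated=0.000
Total dissipated: 15.537 μJ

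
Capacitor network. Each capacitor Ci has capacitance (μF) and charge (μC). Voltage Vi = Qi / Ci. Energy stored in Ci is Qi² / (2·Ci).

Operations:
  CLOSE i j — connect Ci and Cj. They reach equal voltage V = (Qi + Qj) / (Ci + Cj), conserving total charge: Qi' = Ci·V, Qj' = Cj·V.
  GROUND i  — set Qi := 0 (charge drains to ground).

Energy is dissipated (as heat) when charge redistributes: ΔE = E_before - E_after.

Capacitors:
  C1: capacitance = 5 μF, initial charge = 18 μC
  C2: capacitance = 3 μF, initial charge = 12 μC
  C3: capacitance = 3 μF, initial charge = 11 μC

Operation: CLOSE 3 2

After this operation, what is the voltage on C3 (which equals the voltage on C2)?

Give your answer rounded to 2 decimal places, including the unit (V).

Answer: 3.83 V

Derivation:
Initial: C1(5μF, Q=18μC, V=3.60V), C2(3μF, Q=12μC, V=4.00V), C3(3μF, Q=11μC, V=3.67V)
Op 1: CLOSE 3-2: Q_total=23.00, C_total=6.00, V=3.83; Q3=11.50, Q2=11.50; dissipated=0.083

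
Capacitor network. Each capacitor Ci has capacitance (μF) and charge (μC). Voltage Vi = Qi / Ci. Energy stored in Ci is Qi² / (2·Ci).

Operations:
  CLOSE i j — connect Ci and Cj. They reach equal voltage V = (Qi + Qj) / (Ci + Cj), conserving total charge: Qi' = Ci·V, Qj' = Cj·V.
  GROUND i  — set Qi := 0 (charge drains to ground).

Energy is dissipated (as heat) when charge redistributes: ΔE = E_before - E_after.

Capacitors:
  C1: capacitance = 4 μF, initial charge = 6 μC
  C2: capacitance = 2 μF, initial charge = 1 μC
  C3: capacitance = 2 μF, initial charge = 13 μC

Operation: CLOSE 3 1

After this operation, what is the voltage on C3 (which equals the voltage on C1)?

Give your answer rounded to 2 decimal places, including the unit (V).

Initial: C1(4μF, Q=6μC, V=1.50V), C2(2μF, Q=1μC, V=0.50V), C3(2μF, Q=13μC, V=6.50V)
Op 1: CLOSE 3-1: Q_total=19.00, C_total=6.00, V=3.17; Q3=6.33, Q1=12.67; dissipated=16.667

Answer: 3.17 V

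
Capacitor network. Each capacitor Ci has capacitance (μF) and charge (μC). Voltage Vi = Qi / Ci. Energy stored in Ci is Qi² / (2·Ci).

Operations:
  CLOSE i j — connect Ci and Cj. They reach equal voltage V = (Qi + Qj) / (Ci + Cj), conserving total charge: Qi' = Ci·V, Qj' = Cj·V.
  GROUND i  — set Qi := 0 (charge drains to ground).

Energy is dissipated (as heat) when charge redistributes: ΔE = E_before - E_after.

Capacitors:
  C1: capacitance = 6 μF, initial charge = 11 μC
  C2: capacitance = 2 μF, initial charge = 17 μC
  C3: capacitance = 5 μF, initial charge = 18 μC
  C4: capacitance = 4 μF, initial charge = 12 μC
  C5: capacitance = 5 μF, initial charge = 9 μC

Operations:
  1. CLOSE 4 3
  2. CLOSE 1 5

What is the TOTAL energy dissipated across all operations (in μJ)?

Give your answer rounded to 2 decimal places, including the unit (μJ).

Initial: C1(6μF, Q=11μC, V=1.83V), C2(2μF, Q=17μC, V=8.50V), C3(5μF, Q=18μC, V=3.60V), C4(4μF, Q=12μC, V=3.00V), C5(5μF, Q=9μC, V=1.80V)
Op 1: CLOSE 4-3: Q_total=30.00, C_total=9.00, V=3.33; Q4=13.33, Q3=16.67; dissipated=0.400
Op 2: CLOSE 1-5: Q_total=20.00, C_total=11.00, V=1.82; Q1=10.91, Q5=9.09; dissipated=0.002
Total dissipated: 0.402 μJ

Answer: 0.40 μJ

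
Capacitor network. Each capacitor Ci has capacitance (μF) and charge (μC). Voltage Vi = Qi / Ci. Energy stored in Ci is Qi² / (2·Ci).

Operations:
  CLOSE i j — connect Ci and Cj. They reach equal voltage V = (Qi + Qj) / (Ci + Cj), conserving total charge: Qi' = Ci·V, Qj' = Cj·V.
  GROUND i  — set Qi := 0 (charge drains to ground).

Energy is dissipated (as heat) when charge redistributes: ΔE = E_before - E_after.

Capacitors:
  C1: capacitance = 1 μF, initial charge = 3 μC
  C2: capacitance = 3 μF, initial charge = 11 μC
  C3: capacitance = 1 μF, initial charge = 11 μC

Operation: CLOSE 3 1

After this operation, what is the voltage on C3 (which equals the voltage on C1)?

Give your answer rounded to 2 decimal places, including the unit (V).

Answer: 7.00 V

Derivation:
Initial: C1(1μF, Q=3μC, V=3.00V), C2(3μF, Q=11μC, V=3.67V), C3(1μF, Q=11μC, V=11.00V)
Op 1: CLOSE 3-1: Q_total=14.00, C_total=2.00, V=7.00; Q3=7.00, Q1=7.00; dissipated=16.000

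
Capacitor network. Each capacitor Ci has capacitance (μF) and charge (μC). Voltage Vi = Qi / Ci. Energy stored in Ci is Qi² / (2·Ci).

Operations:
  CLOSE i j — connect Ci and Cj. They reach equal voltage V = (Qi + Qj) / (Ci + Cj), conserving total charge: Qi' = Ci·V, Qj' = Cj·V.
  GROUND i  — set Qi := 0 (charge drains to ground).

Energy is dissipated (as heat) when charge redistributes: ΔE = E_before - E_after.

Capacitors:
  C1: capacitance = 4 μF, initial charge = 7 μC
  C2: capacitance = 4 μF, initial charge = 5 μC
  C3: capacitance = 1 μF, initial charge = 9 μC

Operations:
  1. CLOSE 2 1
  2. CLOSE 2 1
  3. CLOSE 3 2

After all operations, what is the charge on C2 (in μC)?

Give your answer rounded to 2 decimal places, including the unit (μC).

Answer: 12.00 μC

Derivation:
Initial: C1(4μF, Q=7μC, V=1.75V), C2(4μF, Q=5μC, V=1.25V), C3(1μF, Q=9μC, V=9.00V)
Op 1: CLOSE 2-1: Q_total=12.00, C_total=8.00, V=1.50; Q2=6.00, Q1=6.00; dissipated=0.250
Op 2: CLOSE 2-1: Q_total=12.00, C_total=8.00, V=1.50; Q2=6.00, Q1=6.00; dissipated=0.000
Op 3: CLOSE 3-2: Q_total=15.00, C_total=5.00, V=3.00; Q3=3.00, Q2=12.00; dissipated=22.500
Final charges: Q1=6.00, Q2=12.00, Q3=3.00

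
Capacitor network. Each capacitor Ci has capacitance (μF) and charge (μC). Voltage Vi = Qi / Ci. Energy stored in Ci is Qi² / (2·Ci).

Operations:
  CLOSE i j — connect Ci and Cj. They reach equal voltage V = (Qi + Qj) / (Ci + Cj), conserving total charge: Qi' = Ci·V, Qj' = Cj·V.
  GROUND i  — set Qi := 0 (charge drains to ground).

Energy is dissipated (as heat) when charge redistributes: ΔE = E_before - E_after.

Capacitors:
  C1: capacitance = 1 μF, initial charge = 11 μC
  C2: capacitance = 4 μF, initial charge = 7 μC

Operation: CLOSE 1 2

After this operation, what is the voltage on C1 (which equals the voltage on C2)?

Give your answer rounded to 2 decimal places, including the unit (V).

Initial: C1(1μF, Q=11μC, V=11.00V), C2(4μF, Q=7μC, V=1.75V)
Op 1: CLOSE 1-2: Q_total=18.00, C_total=5.00, V=3.60; Q1=3.60, Q2=14.40; dissipated=34.225

Answer: 3.60 V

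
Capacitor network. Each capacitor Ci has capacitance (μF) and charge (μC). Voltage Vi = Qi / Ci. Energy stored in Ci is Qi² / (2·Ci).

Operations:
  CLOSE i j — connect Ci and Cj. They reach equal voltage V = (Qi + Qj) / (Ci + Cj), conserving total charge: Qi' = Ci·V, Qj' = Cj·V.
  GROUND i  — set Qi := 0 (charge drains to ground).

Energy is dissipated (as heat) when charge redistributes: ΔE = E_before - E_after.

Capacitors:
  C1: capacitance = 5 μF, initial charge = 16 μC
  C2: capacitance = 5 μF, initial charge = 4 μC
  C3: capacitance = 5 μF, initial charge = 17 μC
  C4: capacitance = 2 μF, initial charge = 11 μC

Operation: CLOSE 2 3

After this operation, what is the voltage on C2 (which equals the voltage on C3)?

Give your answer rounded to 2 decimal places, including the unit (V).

Initial: C1(5μF, Q=16μC, V=3.20V), C2(5μF, Q=4μC, V=0.80V), C3(5μF, Q=17μC, V=3.40V), C4(2μF, Q=11μC, V=5.50V)
Op 1: CLOSE 2-3: Q_total=21.00, C_total=10.00, V=2.10; Q2=10.50, Q3=10.50; dissipated=8.450

Answer: 2.10 V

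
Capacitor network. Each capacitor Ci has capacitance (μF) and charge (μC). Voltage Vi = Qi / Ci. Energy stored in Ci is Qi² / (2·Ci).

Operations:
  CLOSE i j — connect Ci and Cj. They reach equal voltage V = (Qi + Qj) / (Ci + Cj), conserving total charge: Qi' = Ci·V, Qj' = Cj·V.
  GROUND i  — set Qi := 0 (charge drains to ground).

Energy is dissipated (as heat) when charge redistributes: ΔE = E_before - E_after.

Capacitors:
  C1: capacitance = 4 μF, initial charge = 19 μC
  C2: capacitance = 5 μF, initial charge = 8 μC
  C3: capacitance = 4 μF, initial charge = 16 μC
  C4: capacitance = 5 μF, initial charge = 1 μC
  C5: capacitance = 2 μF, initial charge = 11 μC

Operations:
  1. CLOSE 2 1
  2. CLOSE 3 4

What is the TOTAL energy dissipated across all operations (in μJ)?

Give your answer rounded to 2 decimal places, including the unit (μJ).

Answer: 27.07 μJ

Derivation:
Initial: C1(4μF, Q=19μC, V=4.75V), C2(5μF, Q=8μC, V=1.60V), C3(4μF, Q=16μC, V=4.00V), C4(5μF, Q=1μC, V=0.20V), C5(2μF, Q=11μC, V=5.50V)
Op 1: CLOSE 2-1: Q_total=27.00, C_total=9.00, V=3.00; Q2=15.00, Q1=12.00; dissipated=11.025
Op 2: CLOSE 3-4: Q_total=17.00, C_total=9.00, V=1.89; Q3=7.56, Q4=9.44; dissipated=16.044
Total dissipated: 27.069 μJ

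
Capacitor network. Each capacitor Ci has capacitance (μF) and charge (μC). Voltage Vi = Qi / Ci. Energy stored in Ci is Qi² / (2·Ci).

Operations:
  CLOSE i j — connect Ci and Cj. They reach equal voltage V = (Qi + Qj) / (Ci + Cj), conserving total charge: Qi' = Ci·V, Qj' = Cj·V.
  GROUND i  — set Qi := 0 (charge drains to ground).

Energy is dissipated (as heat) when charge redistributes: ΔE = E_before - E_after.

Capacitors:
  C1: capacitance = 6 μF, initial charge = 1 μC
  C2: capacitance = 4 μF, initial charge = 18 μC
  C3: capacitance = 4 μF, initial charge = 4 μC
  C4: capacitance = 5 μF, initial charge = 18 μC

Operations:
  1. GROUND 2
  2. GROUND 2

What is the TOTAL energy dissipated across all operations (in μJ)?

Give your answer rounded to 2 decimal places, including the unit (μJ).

Answer: 40.50 μJ

Derivation:
Initial: C1(6μF, Q=1μC, V=0.17V), C2(4μF, Q=18μC, V=4.50V), C3(4μF, Q=4μC, V=1.00V), C4(5μF, Q=18μC, V=3.60V)
Op 1: GROUND 2: Q2=0; energy lost=40.500
Op 2: GROUND 2: Q2=0; energy lost=0.000
Total dissipated: 40.500 μJ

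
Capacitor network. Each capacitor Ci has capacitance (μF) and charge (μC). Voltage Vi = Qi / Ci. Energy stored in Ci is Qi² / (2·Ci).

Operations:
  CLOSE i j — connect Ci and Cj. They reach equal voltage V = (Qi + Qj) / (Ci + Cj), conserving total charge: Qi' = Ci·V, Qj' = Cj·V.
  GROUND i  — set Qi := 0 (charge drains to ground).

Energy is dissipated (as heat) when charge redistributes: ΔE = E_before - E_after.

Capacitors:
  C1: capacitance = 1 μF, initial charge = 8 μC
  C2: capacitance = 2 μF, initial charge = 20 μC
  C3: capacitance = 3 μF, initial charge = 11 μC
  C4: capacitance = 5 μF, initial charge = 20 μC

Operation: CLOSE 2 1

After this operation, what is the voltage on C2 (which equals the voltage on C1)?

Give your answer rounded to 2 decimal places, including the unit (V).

Answer: 9.33 V

Derivation:
Initial: C1(1μF, Q=8μC, V=8.00V), C2(2μF, Q=20μC, V=10.00V), C3(3μF, Q=11μC, V=3.67V), C4(5μF, Q=20μC, V=4.00V)
Op 1: CLOSE 2-1: Q_total=28.00, C_total=3.00, V=9.33; Q2=18.67, Q1=9.33; dissipated=1.333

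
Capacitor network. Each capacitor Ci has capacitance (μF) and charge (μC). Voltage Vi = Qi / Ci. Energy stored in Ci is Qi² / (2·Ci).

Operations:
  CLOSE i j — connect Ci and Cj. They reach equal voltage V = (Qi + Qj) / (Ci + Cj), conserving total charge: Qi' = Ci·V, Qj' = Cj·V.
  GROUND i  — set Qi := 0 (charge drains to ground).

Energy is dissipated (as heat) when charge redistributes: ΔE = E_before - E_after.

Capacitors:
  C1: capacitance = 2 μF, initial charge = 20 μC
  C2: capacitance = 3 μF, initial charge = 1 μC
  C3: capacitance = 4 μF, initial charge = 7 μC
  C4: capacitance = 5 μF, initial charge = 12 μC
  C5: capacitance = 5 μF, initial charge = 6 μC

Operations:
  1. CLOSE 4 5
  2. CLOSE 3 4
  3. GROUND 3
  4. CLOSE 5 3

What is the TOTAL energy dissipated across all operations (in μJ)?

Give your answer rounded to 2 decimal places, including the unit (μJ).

Initial: C1(2μF, Q=20μC, V=10.00V), C2(3μF, Q=1μC, V=0.33V), C3(4μF, Q=7μC, V=1.75V), C4(5μF, Q=12μC, V=2.40V), C5(5μF, Q=6μC, V=1.20V)
Op 1: CLOSE 4-5: Q_total=18.00, C_total=10.00, V=1.80; Q4=9.00, Q5=9.00; dissipated=1.800
Op 2: CLOSE 3-4: Q_total=16.00, C_total=9.00, V=1.78; Q3=7.11, Q4=8.89; dissipated=0.003
Op 3: GROUND 3: Q3=0; energy lost=6.321
Op 4: CLOSE 5-3: Q_total=9.00, C_total=9.00, V=1.00; Q5=5.00, Q3=4.00; dissipated=3.600
Total dissipated: 11.724 μJ

Answer: 11.72 μJ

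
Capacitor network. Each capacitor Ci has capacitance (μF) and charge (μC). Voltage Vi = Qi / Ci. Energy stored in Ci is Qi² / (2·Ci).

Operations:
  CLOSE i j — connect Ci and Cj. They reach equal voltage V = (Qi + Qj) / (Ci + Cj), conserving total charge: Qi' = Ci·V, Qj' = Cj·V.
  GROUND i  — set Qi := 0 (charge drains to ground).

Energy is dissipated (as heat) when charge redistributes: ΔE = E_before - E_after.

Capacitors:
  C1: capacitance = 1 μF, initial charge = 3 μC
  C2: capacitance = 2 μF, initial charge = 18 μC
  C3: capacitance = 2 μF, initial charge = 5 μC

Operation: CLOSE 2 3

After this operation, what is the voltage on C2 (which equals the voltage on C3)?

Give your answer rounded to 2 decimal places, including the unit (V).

Answer: 5.75 V

Derivation:
Initial: C1(1μF, Q=3μC, V=3.00V), C2(2μF, Q=18μC, V=9.00V), C3(2μF, Q=5μC, V=2.50V)
Op 1: CLOSE 2-3: Q_total=23.00, C_total=4.00, V=5.75; Q2=11.50, Q3=11.50; dissipated=21.125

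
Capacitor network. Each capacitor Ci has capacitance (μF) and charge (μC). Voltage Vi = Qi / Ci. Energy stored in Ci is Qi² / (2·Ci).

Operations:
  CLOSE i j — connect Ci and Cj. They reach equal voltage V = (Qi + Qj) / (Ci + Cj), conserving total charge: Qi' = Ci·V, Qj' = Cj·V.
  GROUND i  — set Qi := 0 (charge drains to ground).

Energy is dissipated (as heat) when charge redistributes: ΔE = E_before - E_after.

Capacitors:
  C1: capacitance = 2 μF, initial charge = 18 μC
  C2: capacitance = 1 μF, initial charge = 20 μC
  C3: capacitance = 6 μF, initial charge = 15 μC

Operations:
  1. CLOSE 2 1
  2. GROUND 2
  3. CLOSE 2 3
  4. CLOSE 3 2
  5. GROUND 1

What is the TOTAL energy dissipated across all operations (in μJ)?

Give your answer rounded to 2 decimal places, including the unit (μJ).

Answer: 283.68 μJ

Derivation:
Initial: C1(2μF, Q=18μC, V=9.00V), C2(1μF, Q=20μC, V=20.00V), C3(6μF, Q=15μC, V=2.50V)
Op 1: CLOSE 2-1: Q_total=38.00, C_total=3.00, V=12.67; Q2=12.67, Q1=25.33; dissipated=40.333
Op 2: GROUND 2: Q2=0; energy lost=80.222
Op 3: CLOSE 2-3: Q_total=15.00, C_total=7.00, V=2.14; Q2=2.14, Q3=12.86; dissipated=2.679
Op 4: CLOSE 3-2: Q_total=15.00, C_total=7.00, V=2.14; Q3=12.86, Q2=2.14; dissipated=0.000
Op 5: GROUND 1: Q1=0; energy lost=160.444
Total dissipated: 283.679 μJ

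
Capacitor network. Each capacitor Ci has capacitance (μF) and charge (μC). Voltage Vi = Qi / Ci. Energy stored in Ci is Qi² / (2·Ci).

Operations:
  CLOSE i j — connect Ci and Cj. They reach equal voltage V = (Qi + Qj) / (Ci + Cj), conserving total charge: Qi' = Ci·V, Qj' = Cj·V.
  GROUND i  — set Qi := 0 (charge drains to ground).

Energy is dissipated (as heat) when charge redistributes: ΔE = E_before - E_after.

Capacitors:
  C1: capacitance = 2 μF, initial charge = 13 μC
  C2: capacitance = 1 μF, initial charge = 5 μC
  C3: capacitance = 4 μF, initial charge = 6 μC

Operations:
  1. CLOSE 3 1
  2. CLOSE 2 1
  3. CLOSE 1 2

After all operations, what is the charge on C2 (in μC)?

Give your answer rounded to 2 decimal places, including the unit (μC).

Answer: 3.78 μC

Derivation:
Initial: C1(2μF, Q=13μC, V=6.50V), C2(1μF, Q=5μC, V=5.00V), C3(4μF, Q=6μC, V=1.50V)
Op 1: CLOSE 3-1: Q_total=19.00, C_total=6.00, V=3.17; Q3=12.67, Q1=6.33; dissipated=16.667
Op 2: CLOSE 2-1: Q_total=11.33, C_total=3.00, V=3.78; Q2=3.78, Q1=7.56; dissipated=1.120
Op 3: CLOSE 1-2: Q_total=11.33, C_total=3.00, V=3.78; Q1=7.56, Q2=3.78; dissipated=0.000
Final charges: Q1=7.56, Q2=3.78, Q3=12.67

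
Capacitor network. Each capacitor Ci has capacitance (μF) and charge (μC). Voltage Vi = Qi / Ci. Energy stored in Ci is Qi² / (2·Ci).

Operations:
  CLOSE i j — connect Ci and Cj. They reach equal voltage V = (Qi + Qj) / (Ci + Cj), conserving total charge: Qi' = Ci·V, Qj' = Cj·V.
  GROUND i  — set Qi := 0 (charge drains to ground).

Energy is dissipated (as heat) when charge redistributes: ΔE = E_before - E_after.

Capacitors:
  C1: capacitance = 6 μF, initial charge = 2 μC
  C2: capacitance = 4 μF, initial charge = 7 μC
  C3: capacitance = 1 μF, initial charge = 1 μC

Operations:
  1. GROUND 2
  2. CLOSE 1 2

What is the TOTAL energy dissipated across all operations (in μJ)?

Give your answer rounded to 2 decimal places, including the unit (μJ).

Answer: 6.26 μJ

Derivation:
Initial: C1(6μF, Q=2μC, V=0.33V), C2(4μF, Q=7μC, V=1.75V), C3(1μF, Q=1μC, V=1.00V)
Op 1: GROUND 2: Q2=0; energy lost=6.125
Op 2: CLOSE 1-2: Q_total=2.00, C_total=10.00, V=0.20; Q1=1.20, Q2=0.80; dissipated=0.133
Total dissipated: 6.258 μJ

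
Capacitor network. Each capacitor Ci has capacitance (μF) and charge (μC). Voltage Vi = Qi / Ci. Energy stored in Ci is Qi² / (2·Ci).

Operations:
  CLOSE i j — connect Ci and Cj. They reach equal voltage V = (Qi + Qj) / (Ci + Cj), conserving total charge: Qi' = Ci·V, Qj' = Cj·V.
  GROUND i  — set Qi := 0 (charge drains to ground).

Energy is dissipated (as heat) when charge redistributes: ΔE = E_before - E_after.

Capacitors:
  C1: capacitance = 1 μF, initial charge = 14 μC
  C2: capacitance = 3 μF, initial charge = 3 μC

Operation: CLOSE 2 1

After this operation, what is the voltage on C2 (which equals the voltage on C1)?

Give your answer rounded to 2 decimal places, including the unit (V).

Answer: 4.25 V

Derivation:
Initial: C1(1μF, Q=14μC, V=14.00V), C2(3μF, Q=3μC, V=1.00V)
Op 1: CLOSE 2-1: Q_total=17.00, C_total=4.00, V=4.25; Q2=12.75, Q1=4.25; dissipated=63.375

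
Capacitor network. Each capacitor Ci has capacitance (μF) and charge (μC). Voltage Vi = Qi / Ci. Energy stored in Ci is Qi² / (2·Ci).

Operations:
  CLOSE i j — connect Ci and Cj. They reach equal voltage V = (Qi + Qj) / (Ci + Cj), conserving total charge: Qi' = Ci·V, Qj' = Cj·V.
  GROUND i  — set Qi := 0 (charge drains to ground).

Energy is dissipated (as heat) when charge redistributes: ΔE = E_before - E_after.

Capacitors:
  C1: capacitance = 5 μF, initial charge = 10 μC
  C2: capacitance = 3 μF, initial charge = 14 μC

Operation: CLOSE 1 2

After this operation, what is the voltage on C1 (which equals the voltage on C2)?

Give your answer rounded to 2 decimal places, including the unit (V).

Initial: C1(5μF, Q=10μC, V=2.00V), C2(3μF, Q=14μC, V=4.67V)
Op 1: CLOSE 1-2: Q_total=24.00, C_total=8.00, V=3.00; Q1=15.00, Q2=9.00; dissipated=6.667

Answer: 3.00 V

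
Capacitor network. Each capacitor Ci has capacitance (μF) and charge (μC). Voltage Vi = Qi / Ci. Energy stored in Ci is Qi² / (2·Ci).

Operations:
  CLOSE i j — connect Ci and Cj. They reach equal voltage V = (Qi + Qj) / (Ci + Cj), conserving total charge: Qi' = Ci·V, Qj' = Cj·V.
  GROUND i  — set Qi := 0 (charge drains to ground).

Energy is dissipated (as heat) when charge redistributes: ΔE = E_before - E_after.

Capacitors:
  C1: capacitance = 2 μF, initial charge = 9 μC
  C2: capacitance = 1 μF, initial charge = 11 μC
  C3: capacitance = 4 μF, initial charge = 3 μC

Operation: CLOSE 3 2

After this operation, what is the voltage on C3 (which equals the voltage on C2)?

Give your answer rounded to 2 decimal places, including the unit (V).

Answer: 2.80 V

Derivation:
Initial: C1(2μF, Q=9μC, V=4.50V), C2(1μF, Q=11μC, V=11.00V), C3(4μF, Q=3μC, V=0.75V)
Op 1: CLOSE 3-2: Q_total=14.00, C_total=5.00, V=2.80; Q3=11.20, Q2=2.80; dissipated=42.025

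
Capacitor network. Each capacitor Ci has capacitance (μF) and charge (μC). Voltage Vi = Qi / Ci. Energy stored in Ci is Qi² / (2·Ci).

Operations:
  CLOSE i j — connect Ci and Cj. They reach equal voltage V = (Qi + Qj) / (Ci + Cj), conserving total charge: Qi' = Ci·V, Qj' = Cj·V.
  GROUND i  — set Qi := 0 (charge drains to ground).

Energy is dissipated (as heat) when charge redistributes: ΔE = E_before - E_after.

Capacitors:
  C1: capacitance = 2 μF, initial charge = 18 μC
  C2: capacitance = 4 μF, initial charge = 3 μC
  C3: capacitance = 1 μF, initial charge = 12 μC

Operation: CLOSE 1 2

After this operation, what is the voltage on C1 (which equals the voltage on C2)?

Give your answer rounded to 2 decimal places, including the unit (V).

Initial: C1(2μF, Q=18μC, V=9.00V), C2(4μF, Q=3μC, V=0.75V), C3(1μF, Q=12μC, V=12.00V)
Op 1: CLOSE 1-2: Q_total=21.00, C_total=6.00, V=3.50; Q1=7.00, Q2=14.00; dissipated=45.375

Answer: 3.50 V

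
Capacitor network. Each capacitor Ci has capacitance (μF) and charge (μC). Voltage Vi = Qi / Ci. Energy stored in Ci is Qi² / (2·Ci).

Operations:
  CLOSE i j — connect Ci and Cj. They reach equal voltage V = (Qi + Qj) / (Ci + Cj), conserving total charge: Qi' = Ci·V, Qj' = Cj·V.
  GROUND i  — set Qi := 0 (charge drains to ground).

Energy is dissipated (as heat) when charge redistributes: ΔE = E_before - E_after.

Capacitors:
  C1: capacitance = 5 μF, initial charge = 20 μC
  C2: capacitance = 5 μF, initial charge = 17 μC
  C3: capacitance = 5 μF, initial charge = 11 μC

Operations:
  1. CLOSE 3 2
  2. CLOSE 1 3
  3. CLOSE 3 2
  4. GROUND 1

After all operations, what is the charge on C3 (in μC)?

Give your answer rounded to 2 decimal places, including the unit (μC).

Answer: 15.50 μC

Derivation:
Initial: C1(5μF, Q=20μC, V=4.00V), C2(5μF, Q=17μC, V=3.40V), C3(5μF, Q=11μC, V=2.20V)
Op 1: CLOSE 3-2: Q_total=28.00, C_total=10.00, V=2.80; Q3=14.00, Q2=14.00; dissipated=1.800
Op 2: CLOSE 1-3: Q_total=34.00, C_total=10.00, V=3.40; Q1=17.00, Q3=17.00; dissipated=1.800
Op 3: CLOSE 3-2: Q_total=31.00, C_total=10.00, V=3.10; Q3=15.50, Q2=15.50; dissipated=0.450
Op 4: GROUND 1: Q1=0; energy lost=28.900
Final charges: Q1=0.00, Q2=15.50, Q3=15.50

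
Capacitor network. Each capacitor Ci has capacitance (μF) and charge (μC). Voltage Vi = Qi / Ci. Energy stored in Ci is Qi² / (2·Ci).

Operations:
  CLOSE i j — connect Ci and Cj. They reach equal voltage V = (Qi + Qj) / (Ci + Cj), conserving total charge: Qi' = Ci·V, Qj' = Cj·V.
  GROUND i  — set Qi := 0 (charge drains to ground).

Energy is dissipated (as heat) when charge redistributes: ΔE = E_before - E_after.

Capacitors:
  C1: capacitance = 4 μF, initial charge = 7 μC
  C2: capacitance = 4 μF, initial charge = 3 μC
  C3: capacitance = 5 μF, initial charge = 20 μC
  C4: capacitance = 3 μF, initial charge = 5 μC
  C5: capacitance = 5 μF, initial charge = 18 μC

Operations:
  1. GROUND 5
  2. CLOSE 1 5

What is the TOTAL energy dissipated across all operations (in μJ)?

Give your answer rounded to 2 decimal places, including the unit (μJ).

Answer: 35.80 μJ

Derivation:
Initial: C1(4μF, Q=7μC, V=1.75V), C2(4μF, Q=3μC, V=0.75V), C3(5μF, Q=20μC, V=4.00V), C4(3μF, Q=5μC, V=1.67V), C5(5μF, Q=18μC, V=3.60V)
Op 1: GROUND 5: Q5=0; energy lost=32.400
Op 2: CLOSE 1-5: Q_total=7.00, C_total=9.00, V=0.78; Q1=3.11, Q5=3.89; dissipated=3.403
Total dissipated: 35.803 μJ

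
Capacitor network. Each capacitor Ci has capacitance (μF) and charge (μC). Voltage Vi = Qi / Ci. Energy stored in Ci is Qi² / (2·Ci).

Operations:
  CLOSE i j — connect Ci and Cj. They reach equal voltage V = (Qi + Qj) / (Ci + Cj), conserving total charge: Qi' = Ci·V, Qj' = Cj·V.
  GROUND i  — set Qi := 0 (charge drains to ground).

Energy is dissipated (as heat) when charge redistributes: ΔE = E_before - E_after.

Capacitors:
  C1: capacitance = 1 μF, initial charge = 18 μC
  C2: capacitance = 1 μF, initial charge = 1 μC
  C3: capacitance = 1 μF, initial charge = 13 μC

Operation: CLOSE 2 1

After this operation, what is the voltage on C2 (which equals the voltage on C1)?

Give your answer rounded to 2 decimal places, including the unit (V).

Initial: C1(1μF, Q=18μC, V=18.00V), C2(1μF, Q=1μC, V=1.00V), C3(1μF, Q=13μC, V=13.00V)
Op 1: CLOSE 2-1: Q_total=19.00, C_total=2.00, V=9.50; Q2=9.50, Q1=9.50; dissipated=72.250

Answer: 9.50 V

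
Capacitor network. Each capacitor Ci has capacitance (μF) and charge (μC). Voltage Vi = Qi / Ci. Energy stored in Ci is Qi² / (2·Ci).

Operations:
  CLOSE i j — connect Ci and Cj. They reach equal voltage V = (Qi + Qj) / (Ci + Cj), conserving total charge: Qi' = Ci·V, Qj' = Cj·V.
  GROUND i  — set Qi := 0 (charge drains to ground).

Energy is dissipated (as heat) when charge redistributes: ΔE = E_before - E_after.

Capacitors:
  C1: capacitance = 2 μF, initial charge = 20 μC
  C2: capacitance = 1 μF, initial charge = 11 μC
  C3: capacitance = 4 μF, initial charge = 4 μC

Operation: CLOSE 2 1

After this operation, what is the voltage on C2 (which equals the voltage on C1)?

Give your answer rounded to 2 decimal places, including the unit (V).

Answer: 10.33 V

Derivation:
Initial: C1(2μF, Q=20μC, V=10.00V), C2(1μF, Q=11μC, V=11.00V), C3(4μF, Q=4μC, V=1.00V)
Op 1: CLOSE 2-1: Q_total=31.00, C_total=3.00, V=10.33; Q2=10.33, Q1=20.67; dissipated=0.333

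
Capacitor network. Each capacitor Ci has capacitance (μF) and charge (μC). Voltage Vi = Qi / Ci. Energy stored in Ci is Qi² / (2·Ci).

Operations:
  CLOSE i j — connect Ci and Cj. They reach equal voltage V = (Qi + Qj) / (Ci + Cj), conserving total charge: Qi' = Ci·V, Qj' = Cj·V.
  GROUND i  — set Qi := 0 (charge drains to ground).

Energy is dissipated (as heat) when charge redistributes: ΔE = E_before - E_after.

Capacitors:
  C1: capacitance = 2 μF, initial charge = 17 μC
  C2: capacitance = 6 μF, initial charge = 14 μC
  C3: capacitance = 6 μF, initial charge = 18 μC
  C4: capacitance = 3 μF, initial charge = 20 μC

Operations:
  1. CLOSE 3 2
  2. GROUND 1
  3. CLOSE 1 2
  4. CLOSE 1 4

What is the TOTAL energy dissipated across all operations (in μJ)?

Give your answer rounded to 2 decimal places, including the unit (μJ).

Initial: C1(2μF, Q=17μC, V=8.50V), C2(6μF, Q=14μC, V=2.33V), C3(6μF, Q=18μC, V=3.00V), C4(3μF, Q=20μC, V=6.67V)
Op 1: CLOSE 3-2: Q_total=32.00, C_total=12.00, V=2.67; Q3=16.00, Q2=16.00; dissipated=0.667
Op 2: GROUND 1: Q1=0; energy lost=72.250
Op 3: CLOSE 1-2: Q_total=16.00, C_total=8.00, V=2.00; Q1=4.00, Q2=12.00; dissipated=5.333
Op 4: CLOSE 1-4: Q_total=24.00, C_total=5.00, V=4.80; Q1=9.60, Q4=14.40; dissipated=13.067
Total dissipated: 91.317 μJ

Answer: 91.32 μJ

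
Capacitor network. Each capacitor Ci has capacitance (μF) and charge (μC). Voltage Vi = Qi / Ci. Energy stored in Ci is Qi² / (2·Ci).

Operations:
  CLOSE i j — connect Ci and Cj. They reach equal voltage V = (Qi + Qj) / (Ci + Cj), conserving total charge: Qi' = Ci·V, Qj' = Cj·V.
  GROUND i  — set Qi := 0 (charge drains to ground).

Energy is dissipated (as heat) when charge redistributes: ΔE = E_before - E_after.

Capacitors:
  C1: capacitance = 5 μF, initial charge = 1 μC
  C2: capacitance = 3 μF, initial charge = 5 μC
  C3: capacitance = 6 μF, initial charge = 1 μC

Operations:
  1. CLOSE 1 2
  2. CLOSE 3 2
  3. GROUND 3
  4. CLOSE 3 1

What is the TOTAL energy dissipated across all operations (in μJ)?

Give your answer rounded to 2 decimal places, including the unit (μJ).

Initial: C1(5μF, Q=1μC, V=0.20V), C2(3μF, Q=5μC, V=1.67V), C3(6μF, Q=1μC, V=0.17V)
Op 1: CLOSE 1-2: Q_total=6.00, C_total=8.00, V=0.75; Q1=3.75, Q2=2.25; dissipated=2.017
Op 2: CLOSE 3-2: Q_total=3.25, C_total=9.00, V=0.36; Q3=2.17, Q2=1.08; dissipated=0.340
Op 3: GROUND 3: Q3=0; energy lost=0.391
Op 4: CLOSE 3-1: Q_total=3.75, C_total=11.00, V=0.34; Q3=2.05, Q1=1.70; dissipated=0.767
Total dissipated: 3.515 μJ

Answer: 3.52 μJ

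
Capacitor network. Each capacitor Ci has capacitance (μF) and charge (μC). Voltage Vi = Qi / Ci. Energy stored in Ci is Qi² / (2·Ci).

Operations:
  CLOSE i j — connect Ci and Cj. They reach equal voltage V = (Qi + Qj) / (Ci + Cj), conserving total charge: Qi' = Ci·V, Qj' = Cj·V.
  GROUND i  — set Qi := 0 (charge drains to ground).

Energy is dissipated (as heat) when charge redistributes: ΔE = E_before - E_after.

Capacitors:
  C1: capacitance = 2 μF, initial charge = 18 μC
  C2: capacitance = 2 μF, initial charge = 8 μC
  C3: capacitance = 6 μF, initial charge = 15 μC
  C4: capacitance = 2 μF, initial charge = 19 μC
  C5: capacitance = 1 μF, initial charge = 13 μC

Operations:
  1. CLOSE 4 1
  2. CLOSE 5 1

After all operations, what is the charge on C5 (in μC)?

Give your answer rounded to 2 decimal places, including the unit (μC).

Answer: 10.50 μC

Derivation:
Initial: C1(2μF, Q=18μC, V=9.00V), C2(2μF, Q=8μC, V=4.00V), C3(6μF, Q=15μC, V=2.50V), C4(2μF, Q=19μC, V=9.50V), C5(1μF, Q=13μC, V=13.00V)
Op 1: CLOSE 4-1: Q_total=37.00, C_total=4.00, V=9.25; Q4=18.50, Q1=18.50; dissipated=0.125
Op 2: CLOSE 5-1: Q_total=31.50, C_total=3.00, V=10.50; Q5=10.50, Q1=21.00; dissipated=4.688
Final charges: Q1=21.00, Q2=8.00, Q3=15.00, Q4=18.50, Q5=10.50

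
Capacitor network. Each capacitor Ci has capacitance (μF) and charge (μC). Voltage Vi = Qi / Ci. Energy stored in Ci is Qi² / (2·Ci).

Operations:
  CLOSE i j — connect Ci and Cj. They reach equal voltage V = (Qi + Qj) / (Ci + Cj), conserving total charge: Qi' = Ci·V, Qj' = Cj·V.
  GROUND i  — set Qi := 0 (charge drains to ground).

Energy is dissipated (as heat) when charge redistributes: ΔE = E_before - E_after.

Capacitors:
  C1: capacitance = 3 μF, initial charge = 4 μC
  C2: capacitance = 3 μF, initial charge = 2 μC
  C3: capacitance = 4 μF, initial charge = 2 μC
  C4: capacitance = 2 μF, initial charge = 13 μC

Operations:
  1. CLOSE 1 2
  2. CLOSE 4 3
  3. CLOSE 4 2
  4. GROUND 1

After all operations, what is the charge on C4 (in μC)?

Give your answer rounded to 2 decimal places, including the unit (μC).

Answer: 3.20 μC

Derivation:
Initial: C1(3μF, Q=4μC, V=1.33V), C2(3μF, Q=2μC, V=0.67V), C3(4μF, Q=2μC, V=0.50V), C4(2μF, Q=13μC, V=6.50V)
Op 1: CLOSE 1-2: Q_total=6.00, C_total=6.00, V=1.00; Q1=3.00, Q2=3.00; dissipated=0.333
Op 2: CLOSE 4-3: Q_total=15.00, C_total=6.00, V=2.50; Q4=5.00, Q3=10.00; dissipated=24.000
Op 3: CLOSE 4-2: Q_total=8.00, C_total=5.00, V=1.60; Q4=3.20, Q2=4.80; dissipated=1.350
Op 4: GROUND 1: Q1=0; energy lost=1.500
Final charges: Q1=0.00, Q2=4.80, Q3=10.00, Q4=3.20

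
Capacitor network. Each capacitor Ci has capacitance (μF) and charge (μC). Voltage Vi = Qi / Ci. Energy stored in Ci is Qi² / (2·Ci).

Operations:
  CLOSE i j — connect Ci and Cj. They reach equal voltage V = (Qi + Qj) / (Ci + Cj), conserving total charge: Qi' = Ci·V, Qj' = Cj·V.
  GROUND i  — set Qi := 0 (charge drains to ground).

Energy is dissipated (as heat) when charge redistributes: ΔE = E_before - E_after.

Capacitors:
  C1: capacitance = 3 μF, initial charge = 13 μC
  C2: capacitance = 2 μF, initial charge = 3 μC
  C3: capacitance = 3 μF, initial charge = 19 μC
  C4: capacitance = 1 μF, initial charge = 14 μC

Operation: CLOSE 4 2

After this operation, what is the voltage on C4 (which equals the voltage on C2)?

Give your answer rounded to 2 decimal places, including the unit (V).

Answer: 5.67 V

Derivation:
Initial: C1(3μF, Q=13μC, V=4.33V), C2(2μF, Q=3μC, V=1.50V), C3(3μF, Q=19μC, V=6.33V), C4(1μF, Q=14μC, V=14.00V)
Op 1: CLOSE 4-2: Q_total=17.00, C_total=3.00, V=5.67; Q4=5.67, Q2=11.33; dissipated=52.083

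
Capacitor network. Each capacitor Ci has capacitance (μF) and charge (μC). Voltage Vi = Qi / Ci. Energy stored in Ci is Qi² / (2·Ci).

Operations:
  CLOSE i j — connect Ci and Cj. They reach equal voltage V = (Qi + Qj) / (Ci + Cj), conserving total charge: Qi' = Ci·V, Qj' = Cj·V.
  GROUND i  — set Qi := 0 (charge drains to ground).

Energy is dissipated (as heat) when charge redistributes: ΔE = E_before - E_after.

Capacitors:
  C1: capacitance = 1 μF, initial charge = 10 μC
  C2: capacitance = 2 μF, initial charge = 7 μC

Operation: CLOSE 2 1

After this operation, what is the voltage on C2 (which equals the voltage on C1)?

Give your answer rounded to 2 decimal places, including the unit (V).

Initial: C1(1μF, Q=10μC, V=10.00V), C2(2μF, Q=7μC, V=3.50V)
Op 1: CLOSE 2-1: Q_total=17.00, C_total=3.00, V=5.67; Q2=11.33, Q1=5.67; dissipated=14.083

Answer: 5.67 V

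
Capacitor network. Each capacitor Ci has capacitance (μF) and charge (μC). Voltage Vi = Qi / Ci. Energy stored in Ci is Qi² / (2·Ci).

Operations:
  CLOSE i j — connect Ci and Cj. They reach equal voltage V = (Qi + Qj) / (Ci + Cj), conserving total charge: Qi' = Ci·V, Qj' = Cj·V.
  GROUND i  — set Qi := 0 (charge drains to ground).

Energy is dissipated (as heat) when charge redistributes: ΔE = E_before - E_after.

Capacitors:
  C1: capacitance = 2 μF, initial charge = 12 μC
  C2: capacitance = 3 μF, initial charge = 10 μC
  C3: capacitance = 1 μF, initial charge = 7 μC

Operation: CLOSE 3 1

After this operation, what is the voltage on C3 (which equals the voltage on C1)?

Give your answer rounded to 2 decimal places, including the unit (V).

Answer: 6.33 V

Derivation:
Initial: C1(2μF, Q=12μC, V=6.00V), C2(3μF, Q=10μC, V=3.33V), C3(1μF, Q=7μC, V=7.00V)
Op 1: CLOSE 3-1: Q_total=19.00, C_total=3.00, V=6.33; Q3=6.33, Q1=12.67; dissipated=0.333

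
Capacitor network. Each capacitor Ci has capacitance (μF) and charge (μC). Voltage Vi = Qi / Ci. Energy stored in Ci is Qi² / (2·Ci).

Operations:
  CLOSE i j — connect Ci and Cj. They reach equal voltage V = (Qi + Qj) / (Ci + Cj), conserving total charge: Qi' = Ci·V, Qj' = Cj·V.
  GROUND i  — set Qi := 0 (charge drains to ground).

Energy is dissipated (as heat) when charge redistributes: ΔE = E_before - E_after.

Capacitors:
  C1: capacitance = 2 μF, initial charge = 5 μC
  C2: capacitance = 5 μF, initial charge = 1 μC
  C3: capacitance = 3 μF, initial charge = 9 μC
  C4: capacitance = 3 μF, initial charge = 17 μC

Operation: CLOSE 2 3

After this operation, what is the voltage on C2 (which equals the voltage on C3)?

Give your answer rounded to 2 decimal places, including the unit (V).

Answer: 1.25 V

Derivation:
Initial: C1(2μF, Q=5μC, V=2.50V), C2(5μF, Q=1μC, V=0.20V), C3(3μF, Q=9μC, V=3.00V), C4(3μF, Q=17μC, V=5.67V)
Op 1: CLOSE 2-3: Q_total=10.00, C_total=8.00, V=1.25; Q2=6.25, Q3=3.75; dissipated=7.350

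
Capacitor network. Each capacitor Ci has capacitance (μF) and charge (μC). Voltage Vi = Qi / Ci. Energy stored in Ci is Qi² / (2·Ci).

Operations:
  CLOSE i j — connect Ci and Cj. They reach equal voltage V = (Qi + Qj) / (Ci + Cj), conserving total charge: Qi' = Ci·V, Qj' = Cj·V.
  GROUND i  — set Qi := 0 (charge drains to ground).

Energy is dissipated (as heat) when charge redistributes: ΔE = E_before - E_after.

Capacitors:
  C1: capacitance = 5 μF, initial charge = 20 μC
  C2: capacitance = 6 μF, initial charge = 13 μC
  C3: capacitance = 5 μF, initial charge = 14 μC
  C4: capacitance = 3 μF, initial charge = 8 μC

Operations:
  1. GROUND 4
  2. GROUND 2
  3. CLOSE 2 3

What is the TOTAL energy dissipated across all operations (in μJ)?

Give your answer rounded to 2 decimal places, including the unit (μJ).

Initial: C1(5μF, Q=20μC, V=4.00V), C2(6μF, Q=13μC, V=2.17V), C3(5μF, Q=14μC, V=2.80V), C4(3μF, Q=8μC, V=2.67V)
Op 1: GROUND 4: Q4=0; energy lost=10.667
Op 2: GROUND 2: Q2=0; energy lost=14.083
Op 3: CLOSE 2-3: Q_total=14.00, C_total=11.00, V=1.27; Q2=7.64, Q3=6.36; dissipated=10.691
Total dissipated: 35.441 μJ

Answer: 35.44 μJ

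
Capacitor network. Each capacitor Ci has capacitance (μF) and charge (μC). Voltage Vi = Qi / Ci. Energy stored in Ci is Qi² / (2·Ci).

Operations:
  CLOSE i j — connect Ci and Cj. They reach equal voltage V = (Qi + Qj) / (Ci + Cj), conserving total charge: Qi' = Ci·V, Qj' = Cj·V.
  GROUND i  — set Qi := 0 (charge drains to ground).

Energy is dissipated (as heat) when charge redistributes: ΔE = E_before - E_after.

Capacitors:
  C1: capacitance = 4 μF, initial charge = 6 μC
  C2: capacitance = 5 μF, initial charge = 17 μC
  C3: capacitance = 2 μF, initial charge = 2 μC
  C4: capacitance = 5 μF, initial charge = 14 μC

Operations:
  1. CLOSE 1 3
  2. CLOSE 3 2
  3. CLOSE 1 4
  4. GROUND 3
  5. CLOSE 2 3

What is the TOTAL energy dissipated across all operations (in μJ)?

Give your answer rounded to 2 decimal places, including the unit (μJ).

Initial: C1(4μF, Q=6μC, V=1.50V), C2(5μF, Q=17μC, V=3.40V), C3(2μF, Q=2μC, V=1.00V), C4(5μF, Q=14μC, V=2.80V)
Op 1: CLOSE 1-3: Q_total=8.00, C_total=6.00, V=1.33; Q1=5.33, Q3=2.67; dissipated=0.167
Op 2: CLOSE 3-2: Q_total=19.67, C_total=7.00, V=2.81; Q3=5.62, Q2=14.05; dissipated=3.051
Op 3: CLOSE 1-4: Q_total=19.33, C_total=9.00, V=2.15; Q1=8.59, Q4=10.74; dissipated=2.390
Op 4: GROUND 3: Q3=0; energy lost=7.893
Op 5: CLOSE 2-3: Q_total=14.05, C_total=7.00, V=2.01; Q2=10.03, Q3=4.01; dissipated=5.638
Total dissipated: 19.139 μJ

Answer: 19.14 μJ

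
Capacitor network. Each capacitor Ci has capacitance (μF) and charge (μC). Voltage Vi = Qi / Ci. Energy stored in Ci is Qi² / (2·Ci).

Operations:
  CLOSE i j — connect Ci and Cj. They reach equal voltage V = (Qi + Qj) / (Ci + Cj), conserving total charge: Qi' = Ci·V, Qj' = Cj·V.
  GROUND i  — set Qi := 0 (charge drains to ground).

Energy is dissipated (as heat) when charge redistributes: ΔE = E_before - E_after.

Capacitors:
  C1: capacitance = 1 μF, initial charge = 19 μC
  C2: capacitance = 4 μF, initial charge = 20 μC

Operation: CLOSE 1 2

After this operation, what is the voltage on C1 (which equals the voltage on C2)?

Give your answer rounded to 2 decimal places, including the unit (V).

Answer: 7.80 V

Derivation:
Initial: C1(1μF, Q=19μC, V=19.00V), C2(4μF, Q=20μC, V=5.00V)
Op 1: CLOSE 1-2: Q_total=39.00, C_total=5.00, V=7.80; Q1=7.80, Q2=31.20; dissipated=78.400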